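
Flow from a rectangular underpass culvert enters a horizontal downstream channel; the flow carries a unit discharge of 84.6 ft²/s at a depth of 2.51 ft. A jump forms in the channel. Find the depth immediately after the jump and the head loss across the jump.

y₂ = 12.1 ft; ΔE = 7.28 ft

V₁ = q/y₁ = 84.6/2.51 = 33.7 ft/s. Fr₁ = V₁/√(g·y₁) = 33.7/√(32.2×2.51) = 3.75.
Bélanger equation: y₂/y₁ = ½[√(1 + 8Fr₁²) − 1] = ½[√113.4 − 1] = 4.83.
y₂ = 4.83 × 2.51 = 12.1 ft.
Head loss: ΔE = (y₂ − y₁)³/(4y₁y₂) = (12.1 − 2.51)³/(4×2.51×12.1) = 885/122 = 7.28 ft.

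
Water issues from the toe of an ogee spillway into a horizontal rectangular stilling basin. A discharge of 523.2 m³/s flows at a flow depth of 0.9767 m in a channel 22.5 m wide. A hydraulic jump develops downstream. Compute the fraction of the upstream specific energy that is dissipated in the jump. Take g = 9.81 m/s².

q = Q/b = 523.2/22.5 = 23.25 m²/s; V₁ = q/y₁ = 23.81 m/s. Fr₁ = V₁/√(g·y₁) = 7.691.
Conjugate-depth relation: y₂/y₁ = ½[√(1 + 8Fr₁²) − 1] = ½[√474.27 − 1] = 10.39.
y₂ = 10.39 × 0.9767 = 10.15 m.
E₁ = y₁ + V₁²/2g = 29.87 m. ΔE = (y₂ − y₁)³/(4y₁y₂) = 19.45 m. ΔE/E₁ = 19.45/29.87 = 0.651.

ΔE/E₁ = 0.651 (65.1%)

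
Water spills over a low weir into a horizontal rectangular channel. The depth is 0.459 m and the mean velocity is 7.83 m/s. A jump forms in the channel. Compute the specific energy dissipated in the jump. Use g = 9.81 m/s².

Fr₁ = V₁/√(g·y₁) = 7.83/√(9.81×0.459) = 3.69.
Bélanger equation: y₂/y₁ = ½[√(1 + 8Fr₁²) − 1] = ½[√109.9 − 1] = 4.74.
y₂ = 4.74 × 0.459 = 2.18 m.
Head loss: ΔE = (y₂ − y₁)³/(4y₁y₂) = (2.18 − 0.459)³/(4×0.459×2.18) = 5.07/4.00 = 1.27 m.

ΔE = 1.27 m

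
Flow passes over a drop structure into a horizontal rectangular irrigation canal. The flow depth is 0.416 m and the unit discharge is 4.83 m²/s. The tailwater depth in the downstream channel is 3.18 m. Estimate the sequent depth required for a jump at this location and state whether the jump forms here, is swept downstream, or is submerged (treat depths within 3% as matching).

V₁ = q/y₁ = 4.83/0.416 = 11.6 m/s. Fr₁ = V₁/√(g·y₁) = 11.6/√(9.81×0.416) = 5.75.
Sequent-depth ratio: y₂/y₁ = ½[√(1 + 8Fr₁²) − 1] = ½[√265.3 − 1] = 7.64.
y₂ = 7.64 × 0.416 = 3.18 m.
Tailwater y_tw = 3.18 m: y_tw ≈ y₂, so the jump forms here.

y₂ = 3.18 m; the jump forms here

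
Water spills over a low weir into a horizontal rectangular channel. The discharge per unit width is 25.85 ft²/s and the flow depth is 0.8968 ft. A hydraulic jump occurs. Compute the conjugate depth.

V₁ = q/y₁ = 25.85/0.8968 = 28.82 ft/s. Fr₁ = V₁/√(g·y₁) = 28.82/√(32.2×0.8968) = 5.364.
From the momentum equation for a rectangular channel, y₂/y₁ = ½[√(1 + 8Fr₁²) − 1] = ½[√231.18 − 1] = 7.102.
y₂ = 7.102 × 0.8968 = 6.369 ft.

y₂ = 6.369 ft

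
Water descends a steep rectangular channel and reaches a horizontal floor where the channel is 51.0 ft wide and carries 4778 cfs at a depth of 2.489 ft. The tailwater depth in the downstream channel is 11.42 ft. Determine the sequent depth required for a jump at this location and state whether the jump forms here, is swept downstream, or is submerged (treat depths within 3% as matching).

y₂ = 13.61 ft; the jump is swept downstream

q = Q/b = 4778/51.0 = 93.69 ft²/s; V₁ = q/y₁ = 37.64 ft/s. Fr₁ = V₁/√(g·y₁) = 4.204.
Bélanger equation: y₂/y₁ = ½[√(1 + 8Fr₁²) − 1] = ½[√142.42 − 1] = 5.467.
y₂ = 5.467 × 2.489 = 13.61 ft.
Tailwater y_tw = 11.42 ft: y_tw < y₂, so the jump is swept downstream.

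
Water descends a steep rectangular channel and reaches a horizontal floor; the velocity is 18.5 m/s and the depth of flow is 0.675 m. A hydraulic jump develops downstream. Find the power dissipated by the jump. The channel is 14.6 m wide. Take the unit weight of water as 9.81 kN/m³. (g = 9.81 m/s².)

Fr₁ = V₁/√(g·y₁) = 18.5/√(9.81×0.675) = 7.19.
Bélanger equation: y₂/y₁ = ½[√(1 + 8Fr₁²) − 1] = ½[√414.5 − 1] = 9.68.
y₂ = 9.68 × 0.675 = 6.53 m.
Head loss: ΔE = (y₂ − y₁)³/(4y₁y₂) = (6.53 − 0.675)³/(4×0.675×6.53) = 201/17.6 = 11.4 m.
q = V₁·y₁ = 18.5 × 0.675 = 12.5 m²/s. Q = q·b = 12.5 × 14.6 = 182 m³/s. P = γ·Q·ΔE = 9.81 × 182 × 11.4 = 20388 kW.

P = 20388 kW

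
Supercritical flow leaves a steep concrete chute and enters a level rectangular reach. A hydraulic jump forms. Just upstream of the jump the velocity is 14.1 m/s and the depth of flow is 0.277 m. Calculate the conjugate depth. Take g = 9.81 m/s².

Fr₁ = V₁/√(g·y₁) = 14.1/√(9.81×0.277) = 8.55.
Bélanger equation: y₂/y₁ = ½[√(1 + 8Fr₁²) − 1] = ½[√586.3 − 1] = 11.6.
y₂ = 11.6 × 0.277 = 3.22 m.

y₂ = 3.22 m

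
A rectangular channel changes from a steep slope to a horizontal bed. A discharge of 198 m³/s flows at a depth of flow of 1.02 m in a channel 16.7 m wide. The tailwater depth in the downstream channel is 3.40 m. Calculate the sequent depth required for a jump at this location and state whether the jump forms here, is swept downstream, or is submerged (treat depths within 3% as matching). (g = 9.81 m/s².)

y₂ = 4.82 m; the jump is swept downstream

q = Q/b = 198/16.7 = 11.9 m²/s; V₁ = q/y₁ = 11.6 m/s. Fr₁ = V₁/√(g·y₁) = 3.67.
By Bélanger, y₂/y₁ = ½[√(1 + 8Fr₁²) − 1] = ½[√109.0 − 1] = 4.72.
y₂ = 4.72 × 1.02 = 4.82 m.
Tailwater y_tw = 3.40 m: y_tw < y₂, so the jump is swept downstream.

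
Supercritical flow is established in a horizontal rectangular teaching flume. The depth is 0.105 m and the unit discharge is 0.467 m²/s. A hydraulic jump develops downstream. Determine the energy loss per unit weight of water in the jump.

V₁ = q/y₁ = 0.467/0.105 = 4.45 m/s. Fr₁ = V₁/√(g·y₁) = 4.45/√(9.81×0.105) = 4.38.
By Bélanger, y₂/y₁ = ½[√(1 + 8Fr₁²) − 1] = ½[√154.6 − 1] = 5.72.
y₂ = 5.72 × 0.105 = 0.600 m.
Head loss: ΔE = (y₂ − y₁)³/(4y₁y₂) = (0.600 − 0.105)³/(4×0.105×0.600) = 0.122/0.252 = 0.482 m.

ΔE = 0.482 m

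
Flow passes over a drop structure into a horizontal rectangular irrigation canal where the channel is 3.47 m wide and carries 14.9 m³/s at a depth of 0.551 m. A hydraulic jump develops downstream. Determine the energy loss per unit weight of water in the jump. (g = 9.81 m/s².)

ΔE = 1.13 m

q = Q/b = 14.9/3.47 = 4.29 m²/s; V₁ = q/y₁ = 7.79 m/s. Fr₁ = V₁/√(g·y₁) = 3.35.
Bélanger equation: y₂/y₁ = ½[√(1 + 8Fr₁²) − 1] = ½[√90.88 − 1] = 4.27.
y₂ = 4.27 × 0.551 = 2.35 m.
Head loss: ΔE = (y₂ − y₁)³/(4y₁y₂) = (2.35 − 0.551)³/(4×0.551×2.35) = 5.83/5.18 = 1.13 m.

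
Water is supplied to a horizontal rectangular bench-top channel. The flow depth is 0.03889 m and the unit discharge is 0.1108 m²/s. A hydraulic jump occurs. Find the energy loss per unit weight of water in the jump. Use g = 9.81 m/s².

V₁ = q/y₁ = 0.1108/0.03889 = 2.849 m/s. Fr₁ = V₁/√(g·y₁) = 2.849/√(9.81×0.03889) = 4.613.
Sequent-depth ratio: y₂/y₁ = ½[√(1 + 8Fr₁²) − 1] = ½[√171.21 − 1] = 6.042.
y₂ = 6.042 × 0.03889 = 0.2350 m.
Head loss: ΔE = (y₂ − y₁)³/(4y₁y₂) = (0.2350 − 0.03889)³/(4×0.03889×0.2350) = 0.007541/0.03655 = 0.2063 m.

ΔE = 0.2063 m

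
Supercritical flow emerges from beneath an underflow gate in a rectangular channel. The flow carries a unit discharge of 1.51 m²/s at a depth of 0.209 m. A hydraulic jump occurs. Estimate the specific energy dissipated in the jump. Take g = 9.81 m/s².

ΔE = 1.42 m

V₁ = q/y₁ = 1.51/0.209 = 7.22 m/s. Fr₁ = V₁/√(g·y₁) = 7.22/√(9.81×0.209) = 5.05.
Sequent-depth ratio: y₂/y₁ = ½[√(1 + 8Fr₁²) − 1] = ½[√204.7 − 1] = 6.65.
y₂ = 6.65 × 0.209 = 1.39 m.
V₂ = q/y₂ = 1.51/1.39 = 1.09 m/s. E₁ = y₁ + V₁²/2g = 2.87 m; E₂ = y₂ + V₂²/2g = 1.45 m. ΔE = E₁ − E₂ = 1.42 m.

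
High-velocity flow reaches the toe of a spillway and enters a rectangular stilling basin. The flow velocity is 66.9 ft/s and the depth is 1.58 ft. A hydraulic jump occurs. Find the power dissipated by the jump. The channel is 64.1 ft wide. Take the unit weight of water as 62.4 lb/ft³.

P = 38796 hp

Fr₁ = V₁/√(g·y₁) = 66.9/√(32.2×1.58) = 9.38.
From the momentum equation for a rectangular channel, y₂/y₁ = ½[√(1 + 8Fr₁²) − 1] = ½[√704.8 − 1] = 12.8.
y₂ = 12.8 × 1.58 = 20.2 ft.
Head loss: ΔE = (y₂ − y₁)³/(4y₁y₂) = (20.2 − 1.58)³/(4×1.58×20.2) = 6437/128 = 50.5 ft.
q = V₁·y₁ = 66.9 × 1.58 = 106 ft²/s. Q = q·b = 106 × 64.1 = 6775 cfs. P = γ·Q·ΔE/550 = 62.4 × 6775 × 50.5 / 550 = 38796 hp.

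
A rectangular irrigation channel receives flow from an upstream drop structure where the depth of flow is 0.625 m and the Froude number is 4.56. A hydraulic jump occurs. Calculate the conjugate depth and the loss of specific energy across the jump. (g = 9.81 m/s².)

Fr₁ = 4.56 (given).
Conjugate-depth relation: y₂/y₁ = ½[√(1 + 8Fr₁²) − 1] = ½[√167.3 − 1] = 5.97.
y₂ = 5.97 × 0.625 = 3.73 m.
V₁ = Fr₁·√(g·y₁) = 4.56×√(9.81×0.625) = 11.3 m/s; q = V₁·y₁ = 7.06 m²/s. V₂ = q/y₂ = 7.06/3.73 = 1.89 m/s. E₁ = y₁ + V₁²/2g = 7.12 m; E₂ = y₂ + V₂²/2g = 3.91 m. ΔE = E₁ − E₂ = 3.21 m.

y₂ = 3.73 m; ΔE = 3.21 m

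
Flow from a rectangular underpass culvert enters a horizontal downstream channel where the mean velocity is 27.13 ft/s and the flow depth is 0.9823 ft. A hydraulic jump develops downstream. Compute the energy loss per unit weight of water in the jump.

Fr₁ = V₁/√(g·y₁) = 27.13/√(32.2×0.9823) = 4.824.
Conjugate-depth relation: y₂/y₁ = ½[√(1 + 8Fr₁²) − 1] = ½[√187.16 − 1] = 6.340.
y₂ = 6.340 × 0.9823 = 6.228 ft.
q = V₁·y₁ = 27.13 × 0.9823 = 26.65 ft²/s. V₂ = q/y₂ = 26.65/6.228 = 4.279 ft/s. E₁ = y₁ + V₁²/2g = 12.41 ft; E₂ = y₂ + V₂²/2g = 6.512 ft. ΔE = E₁ − E₂ = 5.899 ft.

ΔE = 5.899 ft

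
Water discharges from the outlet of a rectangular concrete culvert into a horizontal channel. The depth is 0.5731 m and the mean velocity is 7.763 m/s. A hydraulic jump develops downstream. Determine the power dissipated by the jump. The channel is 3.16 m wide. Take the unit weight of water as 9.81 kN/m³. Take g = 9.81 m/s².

P = 149.6 kW

Fr₁ = V₁/√(g·y₁) = 7.763/√(9.81×0.5731) = 3.274.
Sequent-depth ratio: y₂/y₁ = ½[√(1 + 8Fr₁²) − 1] = ½[√86.753 − 1] = 4.157.
y₂ = 4.157 × 0.5731 = 2.382 m.
q = V₁·y₁ = 7.763 × 0.5731 = 4.449 m²/s. V₂ = q/y₂ = 4.449/2.382 = 1.867 m/s. E₁ = y₁ + V₁²/2g = 3.645 m; E₂ = y₂ + V₂²/2g = 2.560 m. ΔE = E₁ − E₂ = 1.085 m.
Q = q·b = 4.449 × 3.16 = 14.06 m³/s. P = γ·Q·ΔE = 9.81 × 14.06 × 1.085 = 149.6 kW.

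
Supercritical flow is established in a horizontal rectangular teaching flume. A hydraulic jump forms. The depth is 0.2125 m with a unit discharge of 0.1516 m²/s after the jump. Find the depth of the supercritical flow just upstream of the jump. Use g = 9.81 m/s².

y₁ = 0.07634 m

V₂ = q/y₂ = 0.1516/0.2125 = 0.7134 m/s; Fr₂ = V₂/√(g·y₂) = 0.4941.
Applying the sequent-depth relation in reverse, y₁/y₂ = ½[√(1 + 8Fr₂²) − 1] = ½[√2.9532 − 1] = 0.3592.
y₁ = 0.3592 × 0.2125 = 0.07634 m.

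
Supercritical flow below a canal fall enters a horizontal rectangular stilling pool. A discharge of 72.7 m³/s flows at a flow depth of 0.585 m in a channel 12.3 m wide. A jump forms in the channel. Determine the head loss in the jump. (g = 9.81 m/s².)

q = Q/b = 72.7/12.3 = 5.91 m²/s; V₁ = q/y₁ = 10.1 m/s. Fr₁ = V₁/√(g·y₁) = 4.22.
Sequent-depth ratio: y₂/y₁ = ½[√(1 + 8Fr₁²) − 1] = ½[√143.3 − 1] = 5.49.
y₂ = 5.49 × 0.585 = 3.21 m.
Head loss: ΔE = (y₂ − y₁)³/(4y₁y₂) = (3.21 − 0.585)³/(4×0.585×3.21) = 18.1/7.51 = 2.41 m.

ΔE = 2.41 m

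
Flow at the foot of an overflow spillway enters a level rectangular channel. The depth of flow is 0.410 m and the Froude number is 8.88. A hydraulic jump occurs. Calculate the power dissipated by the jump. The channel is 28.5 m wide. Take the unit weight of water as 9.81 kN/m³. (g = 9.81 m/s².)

P = 23510 kW

Fr₁ = 8.88 (given).
Bélanger equation: y₂/y₁ = ½[√(1 + 8Fr₁²) − 1] = ½[√631.8 − 1] = 12.1.
y₂ = 12.1 × 0.410 = 4.95 m.
V₁ = Fr₁·√(g·y₁) = 8.88×√(9.81×0.410) = 17.8 m/s; q = V₁·y₁ = 7.30 m²/s. V₂ = q/y₂ = 7.30/4.95 = 1.48 m/s. E₁ = y₁ + V₁²/2g = 16.6 m; E₂ = y₂ + V₂²/2g = 5.06 m. ΔE = E₁ − E₂ = 11.5 m.
Q = q·b = 7.30 × 28.5 = 208 m³/s. P = γ·Q·ΔE = 9.81 × 208 × 11.5 = 23510 kW.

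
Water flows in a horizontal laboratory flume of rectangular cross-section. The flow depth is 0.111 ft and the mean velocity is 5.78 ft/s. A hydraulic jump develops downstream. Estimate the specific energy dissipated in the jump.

ΔE = 0.167 ft

Fr₁ = V₁/√(g·y₁) = 5.78/√(32.2×0.111) = 3.06.
By Bélanger, y₂/y₁ = ½[√(1 + 8Fr₁²) − 1] = ½[√75.78 − 1] = 3.85.
y₂ = 3.85 × 0.111 = 0.428 ft.
q = V₁·y₁ = 5.78 × 0.111 = 0.642 ft²/s. V₂ = q/y₂ = 0.642/0.428 = 1.50 ft/s. E₁ = y₁ + V₁²/2g = 0.630 ft; E₂ = y₂ + V₂²/2g = 0.463 ft. ΔE = E₁ − E₂ = 0.167 ft.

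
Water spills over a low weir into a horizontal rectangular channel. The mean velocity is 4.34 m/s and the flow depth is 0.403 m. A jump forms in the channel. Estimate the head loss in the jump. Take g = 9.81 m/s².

ΔE = 0.165 m

Fr₁ = V₁/√(g·y₁) = 4.34/√(9.81×0.403) = 2.18.
Bélanger equation: y₂/y₁ = ½[√(1 + 8Fr₁²) − 1] = ½[√39.11 − 1] = 2.63.
y₂ = 2.63 × 0.403 = 1.06 m.
q = V₁·y₁ = 4.34 × 0.403 = 1.75 m²/s. V₂ = q/y₂ = 1.75/1.06 = 1.65 m/s. E₁ = y₁ + V₁²/2g = 1.36 m; E₂ = y₂ + V₂²/2g = 1.20 m. ΔE = E₁ − E₂ = 0.165 m.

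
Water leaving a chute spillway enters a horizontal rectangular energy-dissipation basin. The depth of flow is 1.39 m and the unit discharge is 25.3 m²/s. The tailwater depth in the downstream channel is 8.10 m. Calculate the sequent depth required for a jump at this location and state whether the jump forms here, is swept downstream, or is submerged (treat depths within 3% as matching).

y₂ = 9.02 m; the jump is swept downstream

V₁ = q/y₁ = 25.3/1.39 = 18.2 m/s. Fr₁ = V₁/√(g·y₁) = 18.2/√(9.81×1.39) = 4.93.
Sequent-depth ratio: y₂/y₁ = ½[√(1 + 8Fr₁²) − 1] = ½[√195.4 − 1] = 6.49.
y₂ = 6.49 × 1.39 = 9.02 m.
Tailwater y_tw = 8.10 m: y_tw < y₂, so the jump is swept downstream.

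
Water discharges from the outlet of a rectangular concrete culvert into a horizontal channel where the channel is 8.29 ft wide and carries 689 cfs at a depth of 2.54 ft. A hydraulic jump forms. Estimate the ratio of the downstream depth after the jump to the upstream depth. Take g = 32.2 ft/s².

q = Q/b = 689/8.29 = 83.1 ft²/s; V₁ = q/y₁ = 32.7 ft/s. Fr₁ = V₁/√(g·y₁) = 3.62.
By Bélanger, y₂/y₁ = ½[√(1 + 8Fr₁²) − 1] = ½[√105.7 − 1] = 4.64.

y₂/y₁ = 4.64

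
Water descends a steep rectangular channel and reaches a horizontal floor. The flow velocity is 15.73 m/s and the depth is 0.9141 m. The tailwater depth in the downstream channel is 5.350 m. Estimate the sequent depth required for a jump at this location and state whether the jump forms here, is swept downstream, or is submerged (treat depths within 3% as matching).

y₂ = 6.349 m; the jump is swept downstream

Fr₁ = V₁/√(g·y₁) = 15.73/√(9.81×0.9141) = 5.253.
From the momentum equation for a rectangular channel, y₂/y₁ = ½[√(1 + 8Fr₁²) − 1] = ½[√221.74 − 1] = 6.945.
y₂ = 6.945 × 0.9141 = 6.349 m.
Tailwater y_tw = 5.350 m: y_tw < y₂, so the jump is swept downstream.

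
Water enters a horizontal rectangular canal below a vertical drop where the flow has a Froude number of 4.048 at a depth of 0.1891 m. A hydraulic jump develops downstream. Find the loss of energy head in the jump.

ΔE = 0.6900 m

Fr₁ = 4.048 (given).
Conjugate-depth relation: y₂/y₁ = ½[√(1 + 8Fr₁²) − 1] = ½[√132.09 − 1] = 5.247.
y₂ = 5.247 × 0.1891 = 0.9921 m.
V₁ = Fr₁·√(g·y₁) = 4.048×√(9.81×0.1891) = 5.513 m/s; q = V₁·y₁ = 1.043 m²/s. V₂ = q/y₂ = 1.043/0.9921 = 1.051 m/s. E₁ = y₁ + V₁²/2g = 1.738 m; E₂ = y₂ + V₂²/2g = 1.048 m. ΔE = E₁ − E₂ = 0.6900 m.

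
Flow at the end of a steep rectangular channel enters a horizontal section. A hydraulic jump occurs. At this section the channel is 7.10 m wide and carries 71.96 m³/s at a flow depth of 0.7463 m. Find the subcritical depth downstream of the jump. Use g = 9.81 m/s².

y₂ = 4.937 m

q = Q/b = 71.96/7.10 = 10.14 m²/s; V₁ = q/y₁ = 13.58 m/s. Fr₁ = V₁/√(g·y₁) = 5.019.
Sequent-depth ratio: y₂/y₁ = ½[√(1 + 8Fr₁²) − 1] = ½[√202.53 − 1] = 6.616.
y₂ = 6.616 × 0.7463 = 4.937 m.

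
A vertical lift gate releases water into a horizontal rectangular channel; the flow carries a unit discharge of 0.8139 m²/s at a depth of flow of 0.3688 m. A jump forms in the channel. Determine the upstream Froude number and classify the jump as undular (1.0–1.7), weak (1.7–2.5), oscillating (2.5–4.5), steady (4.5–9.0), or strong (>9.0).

V₁ = q/y₁ = 0.8139/0.3688 = 2.207 m/s. Fr₁ = V₁/√(g·y₁) = 2.207/√(9.81×0.3688) = 1.160.
Fr₁ = 1.160 lies in the undular range.

Fr₁ = 1.160; undular jump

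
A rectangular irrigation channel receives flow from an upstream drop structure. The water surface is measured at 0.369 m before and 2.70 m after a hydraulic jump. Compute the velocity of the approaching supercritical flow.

For a rectangular channel the momentum equation gives q² = ½·g·y₁·y₂·(y₁ + y₂) = ½×9.81×0.369×2.70×3.07 = 15.0.
q = √15.0 = 3.87 m²/s.
V₁ = q/y₁ = 3.87/0.369 = 10.5 m/s.

V₁ = 10.5 m/s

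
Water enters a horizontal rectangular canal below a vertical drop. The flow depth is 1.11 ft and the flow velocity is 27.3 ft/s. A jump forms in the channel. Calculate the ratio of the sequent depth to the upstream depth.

y₂/y₁ = 5.98

Fr₁ = V₁/√(g·y₁) = 27.3/√(32.2×1.11) = 4.57.
By Bélanger, y₂/y₁ = ½[√(1 + 8Fr₁²) − 1] = ½[√167.8 − 1] = 5.98.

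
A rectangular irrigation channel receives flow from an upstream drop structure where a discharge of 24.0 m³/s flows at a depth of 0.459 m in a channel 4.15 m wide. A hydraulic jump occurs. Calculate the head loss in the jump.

q = Q/b = 24.0/4.15 = 5.78 m²/s; V₁ = q/y₁ = 12.6 m/s. Fr₁ = V₁/√(g·y₁) = 5.94.
Sequent-depth ratio: y₂/y₁ = ½[√(1 + 8Fr₁²) − 1] = ½[√283.0 − 1] = 7.91.
y₂ = 7.91 × 0.459 = 3.63 m.
V₂ = q/y₂ = 5.78/3.63 = 1.59 m/s. E₁ = y₁ + V₁²/2g = 8.55 m; E₂ = y₂ + V₂²/2g = 3.76 m. ΔE = E₁ − E₂ = 4.79 m.

ΔE = 4.79 m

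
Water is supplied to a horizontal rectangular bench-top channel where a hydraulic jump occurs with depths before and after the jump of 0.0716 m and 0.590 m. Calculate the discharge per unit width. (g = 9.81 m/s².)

q = 0.370 m²/s

For a rectangular channel the momentum equation gives q² = ½·g·y₁·y₂·(y₁ + y₂) = ½×9.81×0.0716×0.590×0.662 = 0.137.
q = √0.137 = 0.370 m²/s.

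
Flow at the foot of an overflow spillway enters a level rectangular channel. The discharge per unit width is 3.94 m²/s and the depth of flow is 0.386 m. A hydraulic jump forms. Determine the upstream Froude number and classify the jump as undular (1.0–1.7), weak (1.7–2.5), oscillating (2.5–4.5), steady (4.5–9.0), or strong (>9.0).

Fr₁ = 5.25; steady jump

V₁ = q/y₁ = 3.94/0.386 = 10.2 m/s. Fr₁ = V₁/√(g·y₁) = 10.2/√(9.81×0.386) = 5.25.
Fr₁ = 5.25 lies in the steady range.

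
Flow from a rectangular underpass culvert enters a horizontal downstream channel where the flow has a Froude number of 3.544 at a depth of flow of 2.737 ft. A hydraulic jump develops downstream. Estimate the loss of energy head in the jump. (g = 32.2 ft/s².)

ΔE = 6.673 ft

Fr₁ = 3.544 (given).
Bélanger equation: y₂/y₁ = ½[√(1 + 8Fr₁²) − 1] = ½[√101.48 − 1] = 4.537.
y₂ = 4.537 × 2.737 = 12.42 ft.
Head loss: ΔE = (y₂ − y₁)³/(4y₁y₂) = (12.42 − 2.737)³/(4×2.737×12.42) = 907.1/135.9 = 6.673 ft.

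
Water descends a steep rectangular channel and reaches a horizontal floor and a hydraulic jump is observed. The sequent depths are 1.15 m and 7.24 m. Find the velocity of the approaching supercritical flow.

V₁ = 16.1 m/s

For a rectangular channel the momentum equation gives q² = ½·g·y₁·y₂·(y₁ + y₂) = ½×9.81×1.15×7.24×8.39 = 343.
q = √343 = 18.5 m²/s.
V₁ = q/y₁ = 18.5/1.15 = 16.1 m/s.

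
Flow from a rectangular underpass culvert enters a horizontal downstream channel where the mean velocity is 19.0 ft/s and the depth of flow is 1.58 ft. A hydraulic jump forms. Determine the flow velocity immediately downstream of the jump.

V₂ = 5.76 ft/s

Fr₁ = V₁/√(g·y₁) = 19.0/√(32.2×1.58) = 2.66.
From the momentum equation for a rectangular channel, y₂/y₁ = ½[√(1 + 8Fr₁²) − 1] = ½[√57.77 − 1] = 3.30.
y₂ = 3.30 × 1.58 = 5.21 ft.
q = V₁·y₁ = 19.0 × 1.58 = 30.0 ft²/s.
V₂ = q/y₂ = 30.0/5.21 = 5.76 ft/s.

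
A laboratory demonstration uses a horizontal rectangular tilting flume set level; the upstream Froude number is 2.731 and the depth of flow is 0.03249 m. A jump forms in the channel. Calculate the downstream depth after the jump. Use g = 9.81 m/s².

Fr₁ = 2.731 (given).
Sequent-depth ratio: y₂/y₁ = ½[√(1 + 8Fr₁²) − 1] = ½[√60.667 − 1] = 3.394.
y₂ = 3.394 × 0.03249 = 0.1103 m.

y₂ = 0.1103 m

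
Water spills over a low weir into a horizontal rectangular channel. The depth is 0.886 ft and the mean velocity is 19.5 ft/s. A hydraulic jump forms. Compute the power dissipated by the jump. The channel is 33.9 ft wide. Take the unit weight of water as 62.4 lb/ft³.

Fr₁ = V₁/√(g·y₁) = 19.5/√(32.2×0.886) = 3.65.
From the momentum equation for a rectangular channel, y₂/y₁ = ½[√(1 + 8Fr₁²) − 1] = ½[√107.6 − 1] = 4.69.
y₂ = 4.69 × 0.886 = 4.15 ft.
q = V₁·y₁ = 19.5 × 0.886 = 17.3 ft²/s. V₂ = q/y₂ = 17.3/4.15 = 4.16 ft/s. E₁ = y₁ + V₁²/2g = 6.79 ft; E₂ = y₂ + V₂²/2g = 4.42 ft. ΔE = E₁ − E₂ = 2.37 ft.
Q = q·b = 17.3 × 33.9 = 586 cfs. P = γ·Q·ΔE/550 = 62.4 × 586 × 2.37 / 550 = 157 hp.

P = 157 hp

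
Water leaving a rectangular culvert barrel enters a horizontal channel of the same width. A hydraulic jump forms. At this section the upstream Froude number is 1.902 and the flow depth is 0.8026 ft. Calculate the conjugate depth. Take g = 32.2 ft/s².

Fr₁ = 1.902 (given).
Sequent-depth ratio: y₂/y₁ = ½[√(1 + 8Fr₁²) − 1] = ½[√29.941 − 1] = 2.236.
y₂ = 2.236 × 0.8026 = 1.795 ft.

y₂ = 1.795 ft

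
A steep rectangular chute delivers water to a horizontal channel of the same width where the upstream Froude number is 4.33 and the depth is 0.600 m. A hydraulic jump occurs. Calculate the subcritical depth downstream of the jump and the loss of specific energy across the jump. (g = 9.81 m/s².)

Fr₁ = 4.33 (given).
Sequent-depth ratio: y₂/y₁ = ½[√(1 + 8Fr₁²) − 1] = ½[√151.0 − 1] = 5.64.
y₂ = 5.64 × 0.600 = 3.39 m.
V₁ = Fr₁·√(g·y₁) = 4.33×√(9.81×0.600) = 10.5 m/s; q = V₁·y₁ = 6.30 m²/s. V₂ = q/y₂ = 6.30/3.39 = 1.86 m/s. E₁ = y₁ + V₁²/2g = 6.22 m; E₂ = y₂ + V₂²/2g = 3.56 m. ΔE = E₁ − E₂ = 2.66 m.

y₂ = 3.39 m; ΔE = 2.66 m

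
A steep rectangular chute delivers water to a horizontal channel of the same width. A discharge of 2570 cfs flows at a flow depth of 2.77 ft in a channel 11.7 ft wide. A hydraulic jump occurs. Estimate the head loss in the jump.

q = Q/b = 2570/11.7 = 220 ft²/s; V₁ = q/y₁ = 79.3 ft/s. Fr₁ = V₁/√(g·y₁) = 8.40.
Sequent-depth ratio: y₂/y₁ = ½[√(1 + 8Fr₁²) − 1] = ½[√565.0 − 1] = 11.4.
y₂ = 11.4 × 2.77 = 31.5 ft.
Head loss: ΔE = (y₂ − y₁)³/(4y₁y₂) = (31.5 − 2.77)³/(4×2.77×31.5) = 23805/349 = 68.1 ft.

ΔE = 68.1 ft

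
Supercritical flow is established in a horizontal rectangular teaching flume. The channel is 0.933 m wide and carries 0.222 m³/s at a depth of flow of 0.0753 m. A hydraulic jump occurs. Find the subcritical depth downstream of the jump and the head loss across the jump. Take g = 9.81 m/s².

q = Q/b = 0.222/0.933 = 0.238 m²/s; V₁ = q/y₁ = 3.16 m/s. Fr₁ = V₁/√(g·y₁) = 3.68.
Bélanger equation: y₂/y₁ = ½[√(1 + 8Fr₁²) − 1] = ½[√109.1 − 1] = 4.72.
y₂ = 4.72 × 0.0753 = 0.356 m.
V₂ = q/y₂ = 0.238/0.356 = 0.669 m/s. E₁ = y₁ + V₁²/2g = 0.584 m; E₂ = y₂ + V₂²/2g = 0.378 m. ΔE = E₁ − E₂ = 0.206 m.

y₂ = 0.356 m; ΔE = 0.206 m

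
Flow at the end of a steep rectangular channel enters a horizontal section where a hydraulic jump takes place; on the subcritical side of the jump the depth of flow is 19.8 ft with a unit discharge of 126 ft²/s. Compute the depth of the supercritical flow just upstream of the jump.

V₂ = q/y₂ = 126/19.8 = 6.36 ft/s; Fr₂ = V₂/√(g·y₂) = 0.252.
Since the conjugate-depth ratio holds either way, y₁/y₂ = ½[√(1 + 8Fr₂²) − 1] = ½[√1.508 − 1] = 0.114.
y₁ = 0.114 × 19.8 = 2.26 ft.

y₁ = 2.26 ft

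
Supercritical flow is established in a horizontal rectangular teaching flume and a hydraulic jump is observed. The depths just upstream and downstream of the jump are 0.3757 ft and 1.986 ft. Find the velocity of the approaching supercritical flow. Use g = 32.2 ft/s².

For a rectangular channel the momentum equation gives q² = ½·g·y₁·y₂·(y₁ + y₂) = ½×32.2×0.3757×1.986×2.362 = 28.37.
q = √28.37 = 5.326 ft²/s.
V₁ = q/y₁ = 5.326/0.3757 = 14.18 ft/s.

V₁ = 14.18 ft/s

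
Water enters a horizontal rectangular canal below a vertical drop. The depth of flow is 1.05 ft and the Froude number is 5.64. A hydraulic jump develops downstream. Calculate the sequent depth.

Fr₁ = 5.64 (given).
Sequent-depth ratio: y₂/y₁ = ½[√(1 + 8Fr₁²) − 1] = ½[√255.5 − 1] = 7.49.
y₂ = 7.49 × 1.05 = 7.87 ft.

y₂ = 7.87 ft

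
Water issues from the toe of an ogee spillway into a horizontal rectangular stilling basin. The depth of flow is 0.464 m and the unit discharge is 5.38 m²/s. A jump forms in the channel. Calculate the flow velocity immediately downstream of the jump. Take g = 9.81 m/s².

V₂ = 1.61 m/s

V₁ = q/y₁ = 5.38/0.464 = 11.6 m/s. Fr₁ = V₁/√(g·y₁) = 11.6/√(9.81×0.464) = 5.43.
Bélanger equation: y₂/y₁ = ½[√(1 + 8Fr₁²) − 1] = ½[√237.3 − 1] = 7.20.
y₂ = 7.20 × 0.464 = 3.34 m.
V₂ = q/y₂ = 5.38/3.34 = 1.61 m/s.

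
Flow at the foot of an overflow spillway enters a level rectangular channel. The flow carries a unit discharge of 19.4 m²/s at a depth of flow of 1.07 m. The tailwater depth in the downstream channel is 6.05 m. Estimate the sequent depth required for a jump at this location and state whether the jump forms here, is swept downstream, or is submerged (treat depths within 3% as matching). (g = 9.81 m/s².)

V₁ = q/y₁ = 19.4/1.07 = 18.1 m/s. Fr₁ = V₁/√(g·y₁) = 18.1/√(9.81×1.07) = 5.60.
Conjugate-depth relation: y₂/y₁ = ½[√(1 + 8Fr₁²) − 1] = ½[√251.5 − 1] = 7.43.
y₂ = 7.43 × 1.07 = 7.95 m.
Tailwater y_tw = 6.05 m: y_tw < y₂, so the jump is swept downstream.

y₂ = 7.95 m; the jump is swept downstream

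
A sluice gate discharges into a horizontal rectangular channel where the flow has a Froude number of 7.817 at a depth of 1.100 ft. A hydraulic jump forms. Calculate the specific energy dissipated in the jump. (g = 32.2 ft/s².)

Fr₁ = 7.817 (given).
Conjugate-depth relation: y₂/y₁ = ½[√(1 + 8Fr₁²) − 1] = ½[√489.84 − 1] = 10.57.
y₂ = 10.57 × 1.100 = 11.62 ft.
V₁ = Fr₁·√(g·y₁) = 7.817×√(32.2×1.100) = 46.52 ft/s; q = V₁·y₁ = 51.17 ft²/s. V₂ = q/y₂ = 51.17/11.62 = 4.403 ft/s. E₁ = y₁ + V₁²/2g = 34.71 ft; E₂ = y₂ + V₂²/2g = 11.92 ft. ΔE = E₁ − E₂ = 22.78 ft.

ΔE = 22.78 ft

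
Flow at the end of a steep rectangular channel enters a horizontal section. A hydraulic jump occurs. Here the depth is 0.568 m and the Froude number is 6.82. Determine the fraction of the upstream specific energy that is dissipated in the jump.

Fr₁ = 6.82 (given).
Conjugate-depth relation: y₂/y₁ = ½[√(1 + 8Fr₁²) − 1] = ½[√373.1 − 1] = 9.16.
y₂ = 9.16 × 0.568 = 5.20 m.
E₁ = y₁(1 + Fr₁²/2) = 0.568×(1 + 6.82²/2) = 13.8 m. ΔE = (y₂ − y₁)³/(4y₁y₂) = 8.42 m. ΔE/E₁ = 8.42/13.8 = 0.611.

ΔE/E₁ = 0.611 (61.1%)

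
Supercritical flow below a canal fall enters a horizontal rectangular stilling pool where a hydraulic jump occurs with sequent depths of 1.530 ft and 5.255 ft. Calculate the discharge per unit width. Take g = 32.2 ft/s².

q = 29.64 ft²/s

For a rectangular channel the momentum equation gives q² = ½·g·y₁·y₂·(y₁ + y₂) = ½×32.2×1.530×5.255×6.785 = 878.3.
q = √878.3 = 29.64 ft²/s.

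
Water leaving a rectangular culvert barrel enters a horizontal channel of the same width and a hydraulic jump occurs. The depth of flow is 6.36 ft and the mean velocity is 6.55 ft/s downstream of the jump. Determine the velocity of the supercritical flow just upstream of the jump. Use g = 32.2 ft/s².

V₁ = 20.6 ft/s

Fr₂ = V₂/√(g·y₂) = 6.55/√(32.2×6.36) = 0.458.
The Bélanger relation is symmetric: y₁/y₂ = ½[√(1 + 8Fr₂²) − 1] = ½[√2.676 − 1] = 0.318.
y₁ = 0.318 × 6.36 = 2.02 ft.
V₁ = q/y₁ = 41.7/2.02 = 20.6 ft/s.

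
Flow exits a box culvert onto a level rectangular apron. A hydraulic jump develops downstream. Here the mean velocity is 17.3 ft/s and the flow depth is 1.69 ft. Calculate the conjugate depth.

y₂ = 4.82 ft

Fr₁ = V₁/√(g·y₁) = 17.3/√(32.2×1.69) = 2.35.
Sequent-depth ratio: y₂/y₁ = ½[√(1 + 8Fr₁²) − 1] = ½[√45.00 − 1] = 2.85.
y₂ = 2.85 × 1.69 = 4.82 ft.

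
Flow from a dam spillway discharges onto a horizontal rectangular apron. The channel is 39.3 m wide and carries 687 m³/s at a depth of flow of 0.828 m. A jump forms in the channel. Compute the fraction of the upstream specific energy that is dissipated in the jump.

q = Q/b = 687/39.3 = 17.5 m²/s; V₁ = q/y₁ = 21.1 m/s. Fr₁ = V₁/√(g·y₁) = 7.41.
Sequent-depth ratio: y₂/y₁ = ½[√(1 + 8Fr₁²) − 1] = ½[√440.0 − 1] = 9.99.
y₂ = 9.99 × 0.828 = 8.27 m.
E₁ = y₁ + V₁²/2g = 23.5 m. ΔE = (y₂ − y₁)³/(4y₁y₂) = 15.0 m. ΔE/E₁ = 15.0/23.5 = 0.639.

ΔE/E₁ = 0.639 (63.9%)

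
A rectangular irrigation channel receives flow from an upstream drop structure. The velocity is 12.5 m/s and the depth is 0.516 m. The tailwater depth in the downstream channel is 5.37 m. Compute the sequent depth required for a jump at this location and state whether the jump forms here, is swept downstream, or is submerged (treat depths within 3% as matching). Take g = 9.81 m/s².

y₂ = 3.80 m; the jump is submerged

Fr₁ = V₁/√(g·y₁) = 12.5/√(9.81×0.516) = 5.56.
Conjugate-depth relation: y₂/y₁ = ½[√(1 + 8Fr₁²) − 1] = ½[√247.9 − 1] = 7.37.
y₂ = 7.37 × 0.516 = 3.80 m.
Tailwater y_tw = 5.37 m: y_tw > y₂, so the jump is submerged.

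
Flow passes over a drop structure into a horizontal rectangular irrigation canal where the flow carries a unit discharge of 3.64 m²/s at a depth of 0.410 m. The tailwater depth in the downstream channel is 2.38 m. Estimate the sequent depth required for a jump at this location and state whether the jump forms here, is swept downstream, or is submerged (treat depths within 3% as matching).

V₁ = q/y₁ = 3.64/0.410 = 8.88 m/s. Fr₁ = V₁/√(g·y₁) = 8.88/√(9.81×0.410) = 4.43.
Conjugate-depth relation: y₂/y₁ = ½[√(1 + 8Fr₁²) − 1] = ½[√157.8 − 1] = 5.78.
y₂ = 5.78 × 0.410 = 2.37 m.
Tailwater y_tw = 2.38 m: y_tw ≈ y₂, so the jump forms here.

y₂ = 2.37 m; the jump forms here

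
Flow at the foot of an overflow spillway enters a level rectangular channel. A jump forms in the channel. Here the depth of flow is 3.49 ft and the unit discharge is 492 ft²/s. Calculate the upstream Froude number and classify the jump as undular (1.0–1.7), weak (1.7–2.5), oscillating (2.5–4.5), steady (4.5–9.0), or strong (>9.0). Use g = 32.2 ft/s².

Fr₁ = 13.3; strong jump

V₁ = q/y₁ = 492/3.49 = 141 ft/s. Fr₁ = V₁/√(g·y₁) = 141/√(32.2×3.49) = 13.3.
Fr₁ = 13.3 lies in the strong range.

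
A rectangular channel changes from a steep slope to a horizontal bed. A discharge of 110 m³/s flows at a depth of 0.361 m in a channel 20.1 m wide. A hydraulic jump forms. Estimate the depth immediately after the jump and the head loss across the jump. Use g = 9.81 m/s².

q = Q/b = 110/20.1 = 5.47 m²/s; V₁ = q/y₁ = 15.2 m/s. Fr₁ = V₁/√(g·y₁) = 8.06.
By Bélanger, y₂/y₁ = ½[√(1 + 8Fr₁²) − 1] = ½[√520.1 − 1] = 10.9.
y₂ = 10.9 × 0.361 = 3.94 m.
V₂ = q/y₂ = 5.47/3.94 = 1.39 m/s. E₁ = y₁ + V₁²/2g = 12.1 m; E₂ = y₂ + V₂²/2g = 4.03 m. ΔE = E₁ − E₂ = 8.04 m.

y₂ = 3.94 m; ΔE = 8.04 m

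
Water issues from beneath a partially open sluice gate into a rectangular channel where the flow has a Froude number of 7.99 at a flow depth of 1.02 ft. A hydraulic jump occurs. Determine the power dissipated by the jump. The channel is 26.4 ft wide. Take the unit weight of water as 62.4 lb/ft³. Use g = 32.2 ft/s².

Fr₁ = 7.99 (given).
From the momentum equation for a rectangular channel, y₂/y₁ = ½[√(1 + 8Fr₁²) − 1] = ½[√511.7 − 1] = 10.8.
y₂ = 10.8 × 1.02 = 11.0 ft.
V₁ = Fr₁·√(g·y₁) = 7.99×√(32.2×1.02) = 45.8 ft/s; q = V₁·y₁ = 46.7 ft²/s. V₂ = q/y₂ = 46.7/11.0 = 4.24 ft/s. E₁ = y₁ + V₁²/2g = 33.6 ft; E₂ = y₂ + V₂²/2g = 11.3 ft. ΔE = E₁ − E₂ = 22.3 ft.
Q = q·b = 46.7 × 26.4 = 1233 cfs. P = γ·Q·ΔE/550 = 62.4 × 1233 × 22.3 / 550 = 3116 hp.

P = 3116 hp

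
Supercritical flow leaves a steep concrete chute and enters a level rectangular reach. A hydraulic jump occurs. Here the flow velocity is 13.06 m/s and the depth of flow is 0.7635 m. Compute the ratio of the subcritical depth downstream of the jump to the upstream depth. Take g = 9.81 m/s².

Fr₁ = V₁/√(g·y₁) = 13.06/√(9.81×0.7635) = 4.772.
Conjugate-depth relation: y₂/y₁ = ½[√(1 + 8Fr₁²) − 1] = ½[√183.18 − 1] = 6.267.

y₂/y₁ = 6.267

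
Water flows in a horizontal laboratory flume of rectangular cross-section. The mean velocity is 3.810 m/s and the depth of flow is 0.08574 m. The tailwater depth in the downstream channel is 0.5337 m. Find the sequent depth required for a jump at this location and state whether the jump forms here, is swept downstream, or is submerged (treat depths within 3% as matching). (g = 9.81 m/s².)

Fr₁ = V₁/√(g·y₁) = 3.810/√(9.81×0.08574) = 4.154.
Conjugate-depth relation: y₂/y₁ = ½[√(1 + 8Fr₁²) − 1] = ½[√139.07 − 1] = 5.396.
y₂ = 5.396 × 0.08574 = 0.4627 m.
Tailwater y_tw = 0.5337 m: y_tw > y₂, so the jump is submerged.

y₂ = 0.4627 m; the jump is submerged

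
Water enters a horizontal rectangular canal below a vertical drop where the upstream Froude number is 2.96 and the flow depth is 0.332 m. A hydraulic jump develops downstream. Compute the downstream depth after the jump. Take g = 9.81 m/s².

y₂ = 1.23 m

Fr₁ = 2.96 (given).
From the momentum equation for a rectangular channel, y₂/y₁ = ½[√(1 + 8Fr₁²) − 1] = ½[√71.09 − 1] = 3.72.
y₂ = 3.72 × 0.332 = 1.23 m.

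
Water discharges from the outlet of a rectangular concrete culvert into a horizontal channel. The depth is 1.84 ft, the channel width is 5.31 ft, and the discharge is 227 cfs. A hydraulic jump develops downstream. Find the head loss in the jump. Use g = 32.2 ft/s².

q = Q/b = 227/5.31 = 42.7 ft²/s; V₁ = q/y₁ = 23.2 ft/s. Fr₁ = V₁/√(g·y₁) = 3.02.
From the momentum equation for a rectangular channel, y₂/y₁ = ½[√(1 + 8Fr₁²) − 1] = ½[√73.89 − 1] = 3.80.
y₂ = 3.80 × 1.84 = 6.99 ft.
Head loss: ΔE = (y₂ − y₁)³/(4y₁y₂) = (6.99 − 1.84)³/(4×1.84×6.99) = 136/51.4 = 2.65 ft.

ΔE = 2.65 ft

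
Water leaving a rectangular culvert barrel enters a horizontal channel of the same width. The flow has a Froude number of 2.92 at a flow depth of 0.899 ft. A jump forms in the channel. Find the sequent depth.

Fr₁ = 2.92 (given).
From the momentum equation for a rectangular channel, y₂/y₁ = ½[√(1 + 8Fr₁²) − 1] = ½[√69.21 − 1] = 3.66.
y₂ = 3.66 × 0.899 = 3.29 ft.

y₂ = 3.29 ft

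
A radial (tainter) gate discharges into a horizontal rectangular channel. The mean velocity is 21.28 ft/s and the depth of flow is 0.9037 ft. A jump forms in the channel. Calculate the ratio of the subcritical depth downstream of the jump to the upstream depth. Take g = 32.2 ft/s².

y₂/y₁ = 5.101

Fr₁ = V₁/√(g·y₁) = 21.28/√(32.2×0.9037) = 3.945.
Bélanger equation: y₂/y₁ = ½[√(1 + 8Fr₁²) − 1] = ½[√125.50 − 1] = 5.101.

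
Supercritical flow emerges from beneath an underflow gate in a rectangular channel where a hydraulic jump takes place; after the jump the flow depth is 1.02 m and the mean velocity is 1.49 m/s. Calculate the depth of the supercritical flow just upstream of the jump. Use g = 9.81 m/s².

y₁ = 0.340 m

Fr₂ = V₂/√(g·y₂) = 1.49/√(9.81×1.02) = 0.471.
Applying the sequent-depth relation in reverse, y₁/y₂ = ½[√(1 + 8Fr₂²) − 1] = ½[√2.775 − 1] = 0.333.
y₁ = 0.333 × 1.02 = 0.340 m.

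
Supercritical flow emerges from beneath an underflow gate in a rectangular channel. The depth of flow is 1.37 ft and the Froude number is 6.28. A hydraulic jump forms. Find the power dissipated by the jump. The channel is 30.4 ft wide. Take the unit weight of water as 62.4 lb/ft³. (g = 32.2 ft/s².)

P = 3252 hp

Fr₁ = 6.28 (given).
Conjugate-depth relation: y₂/y₁ = ½[√(1 + 8Fr₁²) − 1] = ½[√316.5 − 1] = 8.40.
y₂ = 8.40 × 1.37 = 11.5 ft.
Head loss: ΔE = (y₂ − y₁)³/(4y₁y₂) = (11.5 − 1.37)³/(4×1.37×11.5) = 1040/63.0 = 16.5 ft.
V₁ = Fr₁·√(g·y₁) = 6.28×√(32.2×1.37) = 41.7 ft/s; q = V₁·y₁ = 57.1 ft²/s. Q = q·b = 57.1 × 30.4 = 1737 cfs. P = γ·Q·ΔE/550 = 62.4 × 1737 × 16.5 / 550 = 3252 hp.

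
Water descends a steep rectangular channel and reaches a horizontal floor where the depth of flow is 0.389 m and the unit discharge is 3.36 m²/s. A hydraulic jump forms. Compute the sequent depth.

y₂ = 2.25 m

V₁ = q/y₁ = 3.36/0.389 = 8.64 m/s. Fr₁ = V₁/√(g·y₁) = 8.64/√(9.81×0.389) = 4.42.
By Bélanger, y₂/y₁ = ½[√(1 + 8Fr₁²) − 1] = ½[√157.4 − 1] = 5.77.
y₂ = 5.77 × 0.389 = 2.25 m.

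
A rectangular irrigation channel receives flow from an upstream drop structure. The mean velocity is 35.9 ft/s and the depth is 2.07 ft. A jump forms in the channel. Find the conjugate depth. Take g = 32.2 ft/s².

y₂ = 11.9 ft

Fr₁ = V₁/√(g·y₁) = 35.9/√(32.2×2.07) = 4.40.
Sequent-depth ratio: y₂/y₁ = ½[√(1 + 8Fr₁²) − 1] = ½[√155.7 − 1] = 5.74.
y₂ = 5.74 × 2.07 = 11.9 ft.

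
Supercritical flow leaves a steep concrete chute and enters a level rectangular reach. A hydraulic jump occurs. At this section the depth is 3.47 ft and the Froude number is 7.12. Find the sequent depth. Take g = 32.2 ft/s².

y₂ = 33.2 ft

Fr₁ = 7.12 (given).
Bélanger equation: y₂/y₁ = ½[√(1 + 8Fr₁²) − 1] = ½[√406.6 − 1] = 9.58.
y₂ = 9.58 × 3.47 = 33.2 ft.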